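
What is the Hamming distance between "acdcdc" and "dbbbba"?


Comparing "acdcdc" and "dbbbba" position by position:
  Position 0: 'a' vs 'd' => differ
  Position 1: 'c' vs 'b' => differ
  Position 2: 'd' vs 'b' => differ
  Position 3: 'c' vs 'b' => differ
  Position 4: 'd' vs 'b' => differ
  Position 5: 'c' vs 'a' => differ
Total differences (Hamming distance): 6

6


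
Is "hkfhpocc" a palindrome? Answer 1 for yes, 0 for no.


Input: hkfhpocc
Reversed: ccophfkh
  Compare pos 0 ('h') with pos 7 ('c'): MISMATCH
  Compare pos 1 ('k') with pos 6 ('c'): MISMATCH
  Compare pos 2 ('f') with pos 5 ('o'): MISMATCH
  Compare pos 3 ('h') with pos 4 ('p'): MISMATCH
Result: not a palindrome

0


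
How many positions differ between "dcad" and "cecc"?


Comparing "dcad" and "cecc" position by position:
  Position 0: 'd' vs 'c' => DIFFER
  Position 1: 'c' vs 'e' => DIFFER
  Position 2: 'a' vs 'c' => DIFFER
  Position 3: 'd' vs 'c' => DIFFER
Positions that differ: 4

4


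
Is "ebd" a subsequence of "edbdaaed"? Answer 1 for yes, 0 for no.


Check if "ebd" is a subsequence of "edbdaaed"
Greedy scan:
  Position 0 ('e'): matches sub[0] = 'e'
  Position 1 ('d'): no match needed
  Position 2 ('b'): matches sub[1] = 'b'
  Position 3 ('d'): matches sub[2] = 'd'
  Position 4 ('a'): no match needed
  Position 5 ('a'): no match needed
  Position 6 ('e'): no match needed
  Position 7 ('d'): no match needed
All 3 characters matched => is a subsequence

1


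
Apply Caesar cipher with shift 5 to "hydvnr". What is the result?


Caesar cipher: shift "hydvnr" by 5
  'h' (pos 7) + 5 = pos 12 = 'm'
  'y' (pos 24) + 5 = pos 3 = 'd'
  'd' (pos 3) + 5 = pos 8 = 'i'
  'v' (pos 21) + 5 = pos 0 = 'a'
  'n' (pos 13) + 5 = pos 18 = 's'
  'r' (pos 17) + 5 = pos 22 = 'w'
Result: mdiasw

mdiasw


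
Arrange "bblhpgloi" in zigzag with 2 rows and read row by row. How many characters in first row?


Zigzag "bblhpgloi" into 2 rows:
Placing characters:
  'b' => row 0
  'b' => row 1
  'l' => row 0
  'h' => row 1
  'p' => row 0
  'g' => row 1
  'l' => row 0
  'o' => row 1
  'i' => row 0
Rows:
  Row 0: "blpli"
  Row 1: "bhgo"
First row length: 5

5


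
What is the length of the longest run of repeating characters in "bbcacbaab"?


Input: "bbcacbaab"
Scanning for longest run:
  Position 1 ('b'): continues run of 'b', length=2
  Position 2 ('c'): new char, reset run to 1
  Position 3 ('a'): new char, reset run to 1
  Position 4 ('c'): new char, reset run to 1
  Position 5 ('b'): new char, reset run to 1
  Position 6 ('a'): new char, reset run to 1
  Position 7 ('a'): continues run of 'a', length=2
  Position 8 ('b'): new char, reset run to 1
Longest run: 'b' with length 2

2


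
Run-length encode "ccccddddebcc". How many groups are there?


Input: ccccddddebcc
Scanning for consecutive runs:
  Group 1: 'c' x 4 (positions 0-3)
  Group 2: 'd' x 4 (positions 4-7)
  Group 3: 'e' x 1 (positions 8-8)
  Group 4: 'b' x 1 (positions 9-9)
  Group 5: 'c' x 2 (positions 10-11)
Total groups: 5

5


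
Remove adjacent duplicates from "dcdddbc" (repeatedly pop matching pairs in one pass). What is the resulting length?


Input: dcdddbc
Stack-based adjacent duplicate removal:
  Read 'd': push. Stack: d
  Read 'c': push. Stack: dc
  Read 'd': push. Stack: dcd
  Read 'd': matches stack top 'd' => pop. Stack: dc
  Read 'd': push. Stack: dcd
  Read 'b': push. Stack: dcdb
  Read 'c': push. Stack: dcdbc
Final stack: "dcdbc" (length 5)

5


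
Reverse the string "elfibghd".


Input: elfibghd
Reading characters right to left:
  Position 7: 'd'
  Position 6: 'h'
  Position 5: 'g'
  Position 4: 'b'
  Position 3: 'i'
  Position 2: 'f'
  Position 1: 'l'
  Position 0: 'e'
Reversed: dhgbifle

dhgbifle


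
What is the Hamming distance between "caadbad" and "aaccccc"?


Comparing "caadbad" and "aaccccc" position by position:
  Position 0: 'c' vs 'a' => differ
  Position 1: 'a' vs 'a' => same
  Position 2: 'a' vs 'c' => differ
  Position 3: 'd' vs 'c' => differ
  Position 4: 'b' vs 'c' => differ
  Position 5: 'a' vs 'c' => differ
  Position 6: 'd' vs 'c' => differ
Total differences (Hamming distance): 6

6


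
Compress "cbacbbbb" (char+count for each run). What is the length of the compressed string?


Input: cbacbbbb
Runs:
  'c' x 1 => "c1"
  'b' x 1 => "b1"
  'a' x 1 => "a1"
  'c' x 1 => "c1"
  'b' x 4 => "b4"
Compressed: "c1b1a1c1b4"
Compressed length: 10

10


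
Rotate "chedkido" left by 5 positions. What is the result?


Input: "chedkido", rotate left by 5
First 5 characters: "chedk"
Remaining characters: "ido"
Concatenate remaining + first: "ido" + "chedk" = "idochedk"

idochedk


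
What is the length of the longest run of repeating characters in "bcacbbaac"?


Input: "bcacbbaac"
Scanning for longest run:
  Position 1 ('c'): new char, reset run to 1
  Position 2 ('a'): new char, reset run to 1
  Position 3 ('c'): new char, reset run to 1
  Position 4 ('b'): new char, reset run to 1
  Position 5 ('b'): continues run of 'b', length=2
  Position 6 ('a'): new char, reset run to 1
  Position 7 ('a'): continues run of 'a', length=2
  Position 8 ('c'): new char, reset run to 1
Longest run: 'b' with length 2

2


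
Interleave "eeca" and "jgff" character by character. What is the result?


Interleaving "eeca" and "jgff":
  Position 0: 'e' from first, 'j' from second => "ej"
  Position 1: 'e' from first, 'g' from second => "eg"
  Position 2: 'c' from first, 'f' from second => "cf"
  Position 3: 'a' from first, 'f' from second => "af"
Result: ejegcfaf

ejegcfaf


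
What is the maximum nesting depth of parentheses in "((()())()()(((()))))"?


Input: "((()())()()(((()))))"
Tracking depth:
  Position 0 '(': depth becomes 1
  Position 1 '(': depth becomes 2
  Position 2 '(': depth becomes 3
  Position 3 ')': depth becomes 2
  Position 4 '(': depth becomes 3
  Position 5 ')': depth becomes 2
  Position 6 ')': depth becomes 1
  Position 7 '(': depth becomes 2
  Position 8 ')': depth becomes 1
  Position 9 '(': depth becomes 2
  Position 10 ')': depth becomes 1
  Position 11 '(': depth becomes 2
  Position 12 '(': depth becomes 3
  Position 13 '(': depth becomes 4
  Position 14 '(': depth becomes 5
  Position 15 ')': depth becomes 4
  Position 16 ')': depth becomes 3
  Position 17 ')': depth becomes 2
  Position 18 ')': depth becomes 1
  Position 19 ')': depth becomes 0
Maximum depth reached: 5

5


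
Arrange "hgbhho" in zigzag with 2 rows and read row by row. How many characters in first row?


Zigzag "hgbhho" into 2 rows:
Placing characters:
  'h' => row 0
  'g' => row 1
  'b' => row 0
  'h' => row 1
  'h' => row 0
  'o' => row 1
Rows:
  Row 0: "hbh"
  Row 1: "gho"
First row length: 3

3


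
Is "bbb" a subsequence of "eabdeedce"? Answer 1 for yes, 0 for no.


Check if "bbb" is a subsequence of "eabdeedce"
Greedy scan:
  Position 0 ('e'): no match needed
  Position 1 ('a'): no match needed
  Position 2 ('b'): matches sub[0] = 'b'
  Position 3 ('d'): no match needed
  Position 4 ('e'): no match needed
  Position 5 ('e'): no match needed
  Position 6 ('d'): no match needed
  Position 7 ('c'): no match needed
  Position 8 ('e'): no match needed
Only matched 1/3 characters => not a subsequence

0


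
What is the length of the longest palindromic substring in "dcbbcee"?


Input: "dcbbcee"
Checking substrings for palindromes:
  [1:5] "cbbc" (len 4) => palindrome
  [2:4] "bb" (len 2) => palindrome
  [5:7] "ee" (len 2) => palindrome
Longest palindromic substring: "cbbc" with length 4

4


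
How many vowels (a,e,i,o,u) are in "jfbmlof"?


Input: jfbmlof
Checking each character:
  'j' at position 0: consonant
  'f' at position 1: consonant
  'b' at position 2: consonant
  'm' at position 3: consonant
  'l' at position 4: consonant
  'o' at position 5: vowel (running total: 1)
  'f' at position 6: consonant
Total vowels: 1

1


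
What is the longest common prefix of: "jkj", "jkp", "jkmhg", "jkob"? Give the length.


Words: jkj, jkp, jkmhg, jkob
  Position 0: all 'j' => match
  Position 1: all 'k' => match
  Position 2: ('j', 'p', 'm', 'o') => mismatch, stop
LCP = "jk" (length 2)

2


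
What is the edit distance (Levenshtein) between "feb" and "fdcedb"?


Computing edit distance: "feb" -> "fdcedb"
DP table:
           f    d    c    e    d    b
      0    1    2    3    4    5    6
  f   1    0    1    2    3    4    5
  e   2    1    1    2    2    3    4
  b   3    2    2    2    3    3    3
Edit distance = dp[3][6] = 3

3


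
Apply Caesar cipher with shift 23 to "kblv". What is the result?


Caesar cipher: shift "kblv" by 23
  'k' (pos 10) + 23 = pos 7 = 'h'
  'b' (pos 1) + 23 = pos 24 = 'y'
  'l' (pos 11) + 23 = pos 8 = 'i'
  'v' (pos 21) + 23 = pos 18 = 's'
Result: hyis

hyis


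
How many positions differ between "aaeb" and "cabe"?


Comparing "aaeb" and "cabe" position by position:
  Position 0: 'a' vs 'c' => DIFFER
  Position 1: 'a' vs 'a' => same
  Position 2: 'e' vs 'b' => DIFFER
  Position 3: 'b' vs 'e' => DIFFER
Positions that differ: 3

3


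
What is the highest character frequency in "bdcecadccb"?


Input: bdcecadccb
Character counts:
  'a': 1
  'b': 2
  'c': 4
  'd': 2
  'e': 1
Maximum frequency: 4

4


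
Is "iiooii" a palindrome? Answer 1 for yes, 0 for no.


Input: iiooii
Reversed: iiooii
  Compare pos 0 ('i') with pos 5 ('i'): match
  Compare pos 1 ('i') with pos 4 ('i'): match
  Compare pos 2 ('o') with pos 3 ('o'): match
Result: palindrome

1


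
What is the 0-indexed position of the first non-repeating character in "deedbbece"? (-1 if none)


Input: deedbbece
Character frequencies:
  'b': 2
  'c': 1
  'd': 2
  'e': 4
Scanning left to right for freq == 1:
  Position 0 ('d'): freq=2, skip
  Position 1 ('e'): freq=4, skip
  Position 2 ('e'): freq=4, skip
  Position 3 ('d'): freq=2, skip
  Position 4 ('b'): freq=2, skip
  Position 5 ('b'): freq=2, skip
  Position 6 ('e'): freq=4, skip
  Position 7 ('c'): unique! => answer = 7

7


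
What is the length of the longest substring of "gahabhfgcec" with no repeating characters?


Input: "gahabhfgcec"
Sliding window (track last position of each char):
  Position 0 ('g'): window [0,0] length 1 -- new best
  Position 1 ('a'): window [0,1] length 2 -- new best
  Position 2 ('h'): window [0,2] length 3 -- new best
  Position 3 ('a'): repeat (last at 1), move window start to 2
  Position 3 ('a'): window [2,3] length 2
  Position 4 ('b'): window [2,4] length 3
  Position 5 ('h'): repeat (last at 2), move window start to 3
  Position 5 ('h'): window [3,5] length 3
  Position 6 ('f'): window [3,6] length 4 -- new best
  Position 7 ('g'): window [3,7] length 5 -- new best
  Position 8 ('c'): window [3,8] length 6 -- new best
  Position 9 ('e'): window [3,9] length 7 -- new best
  Position 10 ('c'): repeat (last at 8), move window start to 9
  Position 10 ('c'): window [9,10] length 2
Longest substring with no repeats: "abhfgce" with length 7

7


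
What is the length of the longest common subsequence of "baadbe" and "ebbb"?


LCS of "baadbe" and "ebbb"
DP table:
           e    b    b    b
      0    0    0    0    0
  b   0    0    1    1    1
  a   0    0    1    1    1
  a   0    0    1    1    1
  d   0    0    1    1    1
  b   0    0    1    2    2
  e   0    1    1    2    2
LCS length = dp[6][4] = 2

2


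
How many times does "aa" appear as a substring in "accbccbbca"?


Searching for "aa" in "accbccbbca"
Scanning each position:
  Position 0: "ac" => no
  Position 1: "cc" => no
  Position 2: "cb" => no
  Position 3: "bc" => no
  Position 4: "cc" => no
  Position 5: "cb" => no
  Position 6: "bb" => no
  Position 7: "bc" => no
  Position 8: "ca" => no
Total occurrences: 0

0


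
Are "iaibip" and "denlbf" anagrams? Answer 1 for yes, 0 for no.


Strings: "iaibip", "denlbf"
Sorted first:  abiiip
Sorted second: bdefln
Differ at position 0: 'a' vs 'b' => not anagrams

0


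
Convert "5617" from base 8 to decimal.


Input: "5617" in base 8
Positional expansion:
  Digit '5' (value 5) x 8^3 = 2560
  Digit '6' (value 6) x 8^2 = 384
  Digit '1' (value 1) x 8^1 = 8
  Digit '7' (value 7) x 8^0 = 7
Sum = 2959

2959


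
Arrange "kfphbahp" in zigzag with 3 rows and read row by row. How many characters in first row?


Zigzag "kfphbahp" into 3 rows:
Placing characters:
  'k' => row 0
  'f' => row 1
  'p' => row 2
  'h' => row 1
  'b' => row 0
  'a' => row 1
  'h' => row 2
  'p' => row 1
Rows:
  Row 0: "kb"
  Row 1: "fhap"
  Row 2: "ph"
First row length: 2

2


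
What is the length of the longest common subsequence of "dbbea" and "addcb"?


LCS of "dbbea" and "addcb"
DP table:
           a    d    d    c    b
      0    0    0    0    0    0
  d   0    0    1    1    1    1
  b   0    0    1    1    1    2
  b   0    0    1    1    1    2
  e   0    0    1    1    1    2
  a   0    1    1    1    1    2
LCS length = dp[5][5] = 2

2


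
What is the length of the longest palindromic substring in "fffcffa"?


Input: "fffcffa"
Checking substrings for palindromes:
  [1:6] "ffcff" (len 5) => palindrome
  [0:3] "fff" (len 3) => palindrome
  [2:5] "fcf" (len 3) => palindrome
  [0:2] "ff" (len 2) => palindrome
  [1:3] "ff" (len 2) => palindrome
  [4:6] "ff" (len 2) => palindrome
Longest palindromic substring: "ffcff" with length 5

5


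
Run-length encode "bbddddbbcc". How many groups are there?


Input: bbddddbbcc
Scanning for consecutive runs:
  Group 1: 'b' x 2 (positions 0-1)
  Group 2: 'd' x 4 (positions 2-5)
  Group 3: 'b' x 2 (positions 6-7)
  Group 4: 'c' x 2 (positions 8-9)
Total groups: 4

4


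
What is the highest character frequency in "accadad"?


Input: accadad
Character counts:
  'a': 3
  'c': 2
  'd': 2
Maximum frequency: 3

3


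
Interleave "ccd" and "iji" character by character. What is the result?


Interleaving "ccd" and "iji":
  Position 0: 'c' from first, 'i' from second => "ci"
  Position 1: 'c' from first, 'j' from second => "cj"
  Position 2: 'd' from first, 'i' from second => "di"
Result: cicjdi

cicjdi


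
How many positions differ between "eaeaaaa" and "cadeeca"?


Comparing "eaeaaaa" and "cadeeca" position by position:
  Position 0: 'e' vs 'c' => DIFFER
  Position 1: 'a' vs 'a' => same
  Position 2: 'e' vs 'd' => DIFFER
  Position 3: 'a' vs 'e' => DIFFER
  Position 4: 'a' vs 'e' => DIFFER
  Position 5: 'a' vs 'c' => DIFFER
  Position 6: 'a' vs 'a' => same
Positions that differ: 5

5


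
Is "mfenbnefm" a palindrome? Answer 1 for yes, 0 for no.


Input: mfenbnefm
Reversed: mfenbnefm
  Compare pos 0 ('m') with pos 8 ('m'): match
  Compare pos 1 ('f') with pos 7 ('f'): match
  Compare pos 2 ('e') with pos 6 ('e'): match
  Compare pos 3 ('n') with pos 5 ('n'): match
Result: palindrome

1


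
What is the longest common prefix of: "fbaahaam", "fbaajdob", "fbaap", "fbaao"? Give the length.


Words: fbaahaam, fbaajdob, fbaap, fbaao
  Position 0: all 'f' => match
  Position 1: all 'b' => match
  Position 2: all 'a' => match
  Position 3: all 'a' => match
  Position 4: ('h', 'j', 'p', 'o') => mismatch, stop
LCP = "fbaa" (length 4)

4


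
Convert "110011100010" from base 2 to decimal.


Input: "110011100010" in base 2
Positional expansion:
  Digit '1' (value 1) x 2^11 = 2048
  Digit '1' (value 1) x 2^10 = 1024
  Digit '0' (value 0) x 2^9 = 0
  Digit '0' (value 0) x 2^8 = 0
  Digit '1' (value 1) x 2^7 = 128
  Digit '1' (value 1) x 2^6 = 64
  Digit '1' (value 1) x 2^5 = 32
  Digit '0' (value 0) x 2^4 = 0
  Digit '0' (value 0) x 2^3 = 0
  Digit '0' (value 0) x 2^2 = 0
  Digit '1' (value 1) x 2^1 = 2
  Digit '0' (value 0) x 2^0 = 0
Sum = 3298

3298


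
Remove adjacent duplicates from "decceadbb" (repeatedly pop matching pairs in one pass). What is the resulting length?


Input: decceadbb
Stack-based adjacent duplicate removal:
  Read 'd': push. Stack: d
  Read 'e': push. Stack: de
  Read 'c': push. Stack: dec
  Read 'c': matches stack top 'c' => pop. Stack: de
  Read 'e': matches stack top 'e' => pop. Stack: d
  Read 'a': push. Stack: da
  Read 'd': push. Stack: dad
  Read 'b': push. Stack: dadb
  Read 'b': matches stack top 'b' => pop. Stack: dad
Final stack: "dad" (length 3)

3


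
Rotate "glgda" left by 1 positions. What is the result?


Input: "glgda", rotate left by 1
First 1 characters: "g"
Remaining characters: "lgda"
Concatenate remaining + first: "lgda" + "g" = "lgdag"

lgdag


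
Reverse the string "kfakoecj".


Input: kfakoecj
Reading characters right to left:
  Position 7: 'j'
  Position 6: 'c'
  Position 5: 'e'
  Position 4: 'o'
  Position 3: 'k'
  Position 2: 'a'
  Position 1: 'f'
  Position 0: 'k'
Reversed: jceokafk

jceokafk


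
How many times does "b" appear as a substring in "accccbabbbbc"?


Searching for "b" in "accccbabbbbc"
Scanning each position:
  Position 0: "a" => no
  Position 1: "c" => no
  Position 2: "c" => no
  Position 3: "c" => no
  Position 4: "c" => no
  Position 5: "b" => MATCH
  Position 6: "a" => no
  Position 7: "b" => MATCH
  Position 8: "b" => MATCH
  Position 9: "b" => MATCH
  Position 10: "b" => MATCH
  Position 11: "c" => no
Total occurrences: 5

5


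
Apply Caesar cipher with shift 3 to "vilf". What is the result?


Caesar cipher: shift "vilf" by 3
  'v' (pos 21) + 3 = pos 24 = 'y'
  'i' (pos 8) + 3 = pos 11 = 'l'
  'l' (pos 11) + 3 = pos 14 = 'o'
  'f' (pos 5) + 3 = pos 8 = 'i'
Result: yloi

yloi


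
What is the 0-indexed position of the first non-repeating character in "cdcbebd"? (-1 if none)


Input: cdcbebd
Character frequencies:
  'b': 2
  'c': 2
  'd': 2
  'e': 1
Scanning left to right for freq == 1:
  Position 0 ('c'): freq=2, skip
  Position 1 ('d'): freq=2, skip
  Position 2 ('c'): freq=2, skip
  Position 3 ('b'): freq=2, skip
  Position 4 ('e'): unique! => answer = 4

4


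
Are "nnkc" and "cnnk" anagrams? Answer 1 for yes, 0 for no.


Strings: "nnkc", "cnnk"
Sorted first:  cknn
Sorted second: cknn
Sorted forms match => anagrams

1


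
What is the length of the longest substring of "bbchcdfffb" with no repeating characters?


Input: "bbchcdfffb"
Sliding window (track last position of each char):
  Position 0 ('b'): window [0,0] length 1 -- new best
  Position 1 ('b'): repeat (last at 0), move window start to 1
  Position 1 ('b'): window [1,1] length 1
  Position 2 ('c'): window [1,2] length 2 -- new best
  Position 3 ('h'): window [1,3] length 3 -- new best
  Position 4 ('c'): repeat (last at 2), move window start to 3
  Position 4 ('c'): window [3,4] length 2
  Position 5 ('d'): window [3,5] length 3
  Position 6 ('f'): window [3,6] length 4 -- new best
  Position 7 ('f'): repeat (last at 6), move window start to 7
  Position 7 ('f'): window [7,7] length 1
  Position 8 ('f'): repeat (last at 7), move window start to 8
  Position 8 ('f'): window [8,8] length 1
  Position 9 ('b'): window [8,9] length 2
Longest substring with no repeats: "hcdf" with length 4

4


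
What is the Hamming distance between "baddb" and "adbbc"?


Comparing "baddb" and "adbbc" position by position:
  Position 0: 'b' vs 'a' => differ
  Position 1: 'a' vs 'd' => differ
  Position 2: 'd' vs 'b' => differ
  Position 3: 'd' vs 'b' => differ
  Position 4: 'b' vs 'c' => differ
Total differences (Hamming distance): 5

5


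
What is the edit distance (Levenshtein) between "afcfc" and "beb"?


Computing edit distance: "afcfc" -> "beb"
DP table:
           b    e    b
      0    1    2    3
  a   1    1    2    3
  f   2    2    2    3
  c   3    3    3    3
  f   4    4    4    4
  c   5    5    5    5
Edit distance = dp[5][3] = 5

5


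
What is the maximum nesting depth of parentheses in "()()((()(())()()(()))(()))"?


Input: "()()((()(())()()(()))(()))"
Tracking depth:
  Position 0 '(': depth becomes 1
  Position 1 ')': depth becomes 0
  Position 2 '(': depth becomes 1
  Position 3 ')': depth becomes 0
  Position 4 '(': depth becomes 1
  Position 5 '(': depth becomes 2
  Position 6 '(': depth becomes 3
  Position 7 ')': depth becomes 2
  Position 8 '(': depth becomes 3
  Position 9 '(': depth becomes 4
  Position 10 ')': depth becomes 3
  Position 11 ')': depth becomes 2
  Position 12 '(': depth becomes 3
  Position 13 ')': depth becomes 2
  Position 14 '(': depth becomes 3
  Position 15 ')': depth becomes 2
  Position 16 '(': depth becomes 3
  Position 17 '(': depth becomes 4
  Position 18 ')': depth becomes 3
  Position 19 ')': depth becomes 2
  Position 20 ')': depth becomes 1
  Position 21 '(': depth becomes 2
  Position 22 '(': depth becomes 3
  Position 23 ')': depth becomes 2
  Position 24 ')': depth becomes 1
  Position 25 ')': depth becomes 0
Maximum depth reached: 4

4


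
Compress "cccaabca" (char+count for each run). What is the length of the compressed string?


Input: cccaabca
Runs:
  'c' x 3 => "c3"
  'a' x 2 => "a2"
  'b' x 1 => "b1"
  'c' x 1 => "c1"
  'a' x 1 => "a1"
Compressed: "c3a2b1c1a1"
Compressed length: 10

10


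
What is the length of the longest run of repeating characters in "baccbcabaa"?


Input: "baccbcabaa"
Scanning for longest run:
  Position 1 ('a'): new char, reset run to 1
  Position 2 ('c'): new char, reset run to 1
  Position 3 ('c'): continues run of 'c', length=2
  Position 4 ('b'): new char, reset run to 1
  Position 5 ('c'): new char, reset run to 1
  Position 6 ('a'): new char, reset run to 1
  Position 7 ('b'): new char, reset run to 1
  Position 8 ('a'): new char, reset run to 1
  Position 9 ('a'): continues run of 'a', length=2
Longest run: 'c' with length 2

2


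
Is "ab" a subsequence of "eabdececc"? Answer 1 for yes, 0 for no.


Check if "ab" is a subsequence of "eabdececc"
Greedy scan:
  Position 0 ('e'): no match needed
  Position 1 ('a'): matches sub[0] = 'a'
  Position 2 ('b'): matches sub[1] = 'b'
  Position 3 ('d'): no match needed
  Position 4 ('e'): no match needed
  Position 5 ('c'): no match needed
  Position 6 ('e'): no match needed
  Position 7 ('c'): no match needed
  Position 8 ('c'): no match needed
All 2 characters matched => is a subsequence

1


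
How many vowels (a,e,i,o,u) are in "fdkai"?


Input: fdkai
Checking each character:
  'f' at position 0: consonant
  'd' at position 1: consonant
  'k' at position 2: consonant
  'a' at position 3: vowel (running total: 1)
  'i' at position 4: vowel (running total: 2)
Total vowels: 2

2


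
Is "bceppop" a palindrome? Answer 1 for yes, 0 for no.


Input: bceppop
Reversed: poppecb
  Compare pos 0 ('b') with pos 6 ('p'): MISMATCH
  Compare pos 1 ('c') with pos 5 ('o'): MISMATCH
  Compare pos 2 ('e') with pos 4 ('p'): MISMATCH
Result: not a palindrome

0


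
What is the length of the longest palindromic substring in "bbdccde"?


Input: "bbdccde"
Checking substrings for palindromes:
  [2:6] "dccd" (len 4) => palindrome
  [0:2] "bb" (len 2) => palindrome
  [3:5] "cc" (len 2) => palindrome
Longest palindromic substring: "dccd" with length 4

4


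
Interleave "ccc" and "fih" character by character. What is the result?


Interleaving "ccc" and "fih":
  Position 0: 'c' from first, 'f' from second => "cf"
  Position 1: 'c' from first, 'i' from second => "ci"
  Position 2: 'c' from first, 'h' from second => "ch"
Result: cfcich

cfcich


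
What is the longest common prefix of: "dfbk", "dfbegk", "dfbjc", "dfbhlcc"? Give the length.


Words: dfbk, dfbegk, dfbjc, dfbhlcc
  Position 0: all 'd' => match
  Position 1: all 'f' => match
  Position 2: all 'b' => match
  Position 3: ('k', 'e', 'j', 'h') => mismatch, stop
LCP = "dfb" (length 3)

3


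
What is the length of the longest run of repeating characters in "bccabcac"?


Input: "bccabcac"
Scanning for longest run:
  Position 1 ('c'): new char, reset run to 1
  Position 2 ('c'): continues run of 'c', length=2
  Position 3 ('a'): new char, reset run to 1
  Position 4 ('b'): new char, reset run to 1
  Position 5 ('c'): new char, reset run to 1
  Position 6 ('a'): new char, reset run to 1
  Position 7 ('c'): new char, reset run to 1
Longest run: 'c' with length 2

2


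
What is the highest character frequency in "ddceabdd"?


Input: ddceabdd
Character counts:
  'a': 1
  'b': 1
  'c': 1
  'd': 4
  'e': 1
Maximum frequency: 4

4


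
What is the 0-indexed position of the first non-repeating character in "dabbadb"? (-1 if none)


Input: dabbadb
Character frequencies:
  'a': 2
  'b': 3
  'd': 2
Scanning left to right for freq == 1:
  Position 0 ('d'): freq=2, skip
  Position 1 ('a'): freq=2, skip
  Position 2 ('b'): freq=3, skip
  Position 3 ('b'): freq=3, skip
  Position 4 ('a'): freq=2, skip
  Position 5 ('d'): freq=2, skip
  Position 6 ('b'): freq=3, skip
  No unique character found => answer = -1

-1


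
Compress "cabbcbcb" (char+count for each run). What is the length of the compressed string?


Input: cabbcbcb
Runs:
  'c' x 1 => "c1"
  'a' x 1 => "a1"
  'b' x 2 => "b2"
  'c' x 1 => "c1"
  'b' x 1 => "b1"
  'c' x 1 => "c1"
  'b' x 1 => "b1"
Compressed: "c1a1b2c1b1c1b1"
Compressed length: 14

14


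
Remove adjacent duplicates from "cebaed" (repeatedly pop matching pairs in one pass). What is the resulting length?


Input: cebaed
Stack-based adjacent duplicate removal:
  Read 'c': push. Stack: c
  Read 'e': push. Stack: ce
  Read 'b': push. Stack: ceb
  Read 'a': push. Stack: ceba
  Read 'e': push. Stack: cebae
  Read 'd': push. Stack: cebaed
Final stack: "cebaed" (length 6)

6


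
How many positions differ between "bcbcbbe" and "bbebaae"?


Comparing "bcbcbbe" and "bbebaae" position by position:
  Position 0: 'b' vs 'b' => same
  Position 1: 'c' vs 'b' => DIFFER
  Position 2: 'b' vs 'e' => DIFFER
  Position 3: 'c' vs 'b' => DIFFER
  Position 4: 'b' vs 'a' => DIFFER
  Position 5: 'b' vs 'a' => DIFFER
  Position 6: 'e' vs 'e' => same
Positions that differ: 5

5


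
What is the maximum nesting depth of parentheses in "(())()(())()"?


Input: "(())()(())()"
Tracking depth:
  Position 0 '(': depth becomes 1
  Position 1 '(': depth becomes 2
  Position 2 ')': depth becomes 1
  Position 3 ')': depth becomes 0
  Position 4 '(': depth becomes 1
  Position 5 ')': depth becomes 0
  Position 6 '(': depth becomes 1
  Position 7 '(': depth becomes 2
  Position 8 ')': depth becomes 1
  Position 9 ')': depth becomes 0
  Position 10 '(': depth becomes 1
  Position 11 ')': depth becomes 0
Maximum depth reached: 2

2


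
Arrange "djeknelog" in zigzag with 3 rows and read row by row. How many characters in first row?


Zigzag "djeknelog" into 3 rows:
Placing characters:
  'd' => row 0
  'j' => row 1
  'e' => row 2
  'k' => row 1
  'n' => row 0
  'e' => row 1
  'l' => row 2
  'o' => row 1
  'g' => row 0
Rows:
  Row 0: "dng"
  Row 1: "jkeo"
  Row 2: "el"
First row length: 3

3


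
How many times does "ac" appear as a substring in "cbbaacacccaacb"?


Searching for "ac" in "cbbaacacccaacb"
Scanning each position:
  Position 0: "cb" => no
  Position 1: "bb" => no
  Position 2: "ba" => no
  Position 3: "aa" => no
  Position 4: "ac" => MATCH
  Position 5: "ca" => no
  Position 6: "ac" => MATCH
  Position 7: "cc" => no
  Position 8: "cc" => no
  Position 9: "ca" => no
  Position 10: "aa" => no
  Position 11: "ac" => MATCH
  Position 12: "cb" => no
Total occurrences: 3

3


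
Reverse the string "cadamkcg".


Input: cadamkcg
Reading characters right to left:
  Position 7: 'g'
  Position 6: 'c'
  Position 5: 'k'
  Position 4: 'm'
  Position 3: 'a'
  Position 2: 'd'
  Position 1: 'a'
  Position 0: 'c'
Reversed: gckmadac

gckmadac


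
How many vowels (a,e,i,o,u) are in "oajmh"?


Input: oajmh
Checking each character:
  'o' at position 0: vowel (running total: 1)
  'a' at position 1: vowel (running total: 2)
  'j' at position 2: consonant
  'm' at position 3: consonant
  'h' at position 4: consonant
Total vowels: 2

2


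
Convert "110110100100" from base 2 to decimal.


Input: "110110100100" in base 2
Positional expansion:
  Digit '1' (value 1) x 2^11 = 2048
  Digit '1' (value 1) x 2^10 = 1024
  Digit '0' (value 0) x 2^9 = 0
  Digit '1' (value 1) x 2^8 = 256
  Digit '1' (value 1) x 2^7 = 128
  Digit '0' (value 0) x 2^6 = 0
  Digit '1' (value 1) x 2^5 = 32
  Digit '0' (value 0) x 2^4 = 0
  Digit '0' (value 0) x 2^3 = 0
  Digit '1' (value 1) x 2^2 = 4
  Digit '0' (value 0) x 2^1 = 0
  Digit '0' (value 0) x 2^0 = 0
Sum = 3492

3492


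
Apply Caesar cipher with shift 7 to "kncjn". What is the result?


Caesar cipher: shift "kncjn" by 7
  'k' (pos 10) + 7 = pos 17 = 'r'
  'n' (pos 13) + 7 = pos 20 = 'u'
  'c' (pos 2) + 7 = pos 9 = 'j'
  'j' (pos 9) + 7 = pos 16 = 'q'
  'n' (pos 13) + 7 = pos 20 = 'u'
Result: rujqu

rujqu


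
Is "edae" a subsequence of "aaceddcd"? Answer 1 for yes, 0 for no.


Check if "edae" is a subsequence of "aaceddcd"
Greedy scan:
  Position 0 ('a'): no match needed
  Position 1 ('a'): no match needed
  Position 2 ('c'): no match needed
  Position 3 ('e'): matches sub[0] = 'e'
  Position 4 ('d'): matches sub[1] = 'd'
  Position 5 ('d'): no match needed
  Position 6 ('c'): no match needed
  Position 7 ('d'): no match needed
Only matched 2/4 characters => not a subsequence

0


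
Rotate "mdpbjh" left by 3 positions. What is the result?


Input: "mdpbjh", rotate left by 3
First 3 characters: "mdp"
Remaining characters: "bjh"
Concatenate remaining + first: "bjh" + "mdp" = "bjhmdp"

bjhmdp


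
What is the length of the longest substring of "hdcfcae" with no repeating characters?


Input: "hdcfcae"
Sliding window (track last position of each char):
  Position 0 ('h'): window [0,0] length 1 -- new best
  Position 1 ('d'): window [0,1] length 2 -- new best
  Position 2 ('c'): window [0,2] length 3 -- new best
  Position 3 ('f'): window [0,3] length 4 -- new best
  Position 4 ('c'): repeat (last at 2), move window start to 3
  Position 4 ('c'): window [3,4] length 2
  Position 5 ('a'): window [3,5] length 3
  Position 6 ('e'): window [3,6] length 4
Longest substring with no repeats: "hdcf" with length 4

4


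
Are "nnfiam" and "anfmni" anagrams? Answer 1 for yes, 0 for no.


Strings: "nnfiam", "anfmni"
Sorted first:  afimnn
Sorted second: afimnn
Sorted forms match => anagrams

1


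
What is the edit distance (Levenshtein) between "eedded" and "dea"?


Computing edit distance: "eedded" -> "dea"
DP table:
           d    e    a
      0    1    2    3
  e   1    1    1    2
  e   2    2    1    2
  d   3    2    2    2
  d   4    3    3    3
  e   5    4    3    4
  d   6    5    4    4
Edit distance = dp[6][3] = 4

4


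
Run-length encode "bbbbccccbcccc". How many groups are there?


Input: bbbbccccbcccc
Scanning for consecutive runs:
  Group 1: 'b' x 4 (positions 0-3)
  Group 2: 'c' x 4 (positions 4-7)
  Group 3: 'b' x 1 (positions 8-8)
  Group 4: 'c' x 4 (positions 9-12)
Total groups: 4

4


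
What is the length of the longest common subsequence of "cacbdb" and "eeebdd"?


LCS of "cacbdb" and "eeebdd"
DP table:
           e    e    e    b    d    d
      0    0    0    0    0    0    0
  c   0    0    0    0    0    0    0
  a   0    0    0    0    0    0    0
  c   0    0    0    0    0    0    0
  b   0    0    0    0    1    1    1
  d   0    0    0    0    1    2    2
  b   0    0    0    0    1    2    2
LCS length = dp[6][6] = 2

2


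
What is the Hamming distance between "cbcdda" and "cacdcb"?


Comparing "cbcdda" and "cacdcb" position by position:
  Position 0: 'c' vs 'c' => same
  Position 1: 'b' vs 'a' => differ
  Position 2: 'c' vs 'c' => same
  Position 3: 'd' vs 'd' => same
  Position 4: 'd' vs 'c' => differ
  Position 5: 'a' vs 'b' => differ
Total differences (Hamming distance): 3

3


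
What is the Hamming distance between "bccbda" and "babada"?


Comparing "bccbda" and "babada" position by position:
  Position 0: 'b' vs 'b' => same
  Position 1: 'c' vs 'a' => differ
  Position 2: 'c' vs 'b' => differ
  Position 3: 'b' vs 'a' => differ
  Position 4: 'd' vs 'd' => same
  Position 5: 'a' vs 'a' => same
Total differences (Hamming distance): 3

3


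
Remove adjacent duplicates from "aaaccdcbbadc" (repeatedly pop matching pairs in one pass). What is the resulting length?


Input: aaaccdcbbadc
Stack-based adjacent duplicate removal:
  Read 'a': push. Stack: a
  Read 'a': matches stack top 'a' => pop. Stack: (empty)
  Read 'a': push. Stack: a
  Read 'c': push. Stack: ac
  Read 'c': matches stack top 'c' => pop. Stack: a
  Read 'd': push. Stack: ad
  Read 'c': push. Stack: adc
  Read 'b': push. Stack: adcb
  Read 'b': matches stack top 'b' => pop. Stack: adc
  Read 'a': push. Stack: adca
  Read 'd': push. Stack: adcad
  Read 'c': push. Stack: adcadc
Final stack: "adcadc" (length 6)

6


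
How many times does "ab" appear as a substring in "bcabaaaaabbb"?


Searching for "ab" in "bcabaaaaabbb"
Scanning each position:
  Position 0: "bc" => no
  Position 1: "ca" => no
  Position 2: "ab" => MATCH
  Position 3: "ba" => no
  Position 4: "aa" => no
  Position 5: "aa" => no
  Position 6: "aa" => no
  Position 7: "aa" => no
  Position 8: "ab" => MATCH
  Position 9: "bb" => no
  Position 10: "bb" => no
Total occurrences: 2

2


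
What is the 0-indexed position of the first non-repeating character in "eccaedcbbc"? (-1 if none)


Input: eccaedcbbc
Character frequencies:
  'a': 1
  'b': 2
  'c': 4
  'd': 1
  'e': 2
Scanning left to right for freq == 1:
  Position 0 ('e'): freq=2, skip
  Position 1 ('c'): freq=4, skip
  Position 2 ('c'): freq=4, skip
  Position 3 ('a'): unique! => answer = 3

3


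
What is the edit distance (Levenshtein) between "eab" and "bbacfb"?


Computing edit distance: "eab" -> "bbacfb"
DP table:
           b    b    a    c    f    b
      0    1    2    3    4    5    6
  e   1    1    2    3    4    5    6
  a   2    2    2    2    3    4    5
  b   3    2    2    3    3    4    4
Edit distance = dp[3][6] = 4

4


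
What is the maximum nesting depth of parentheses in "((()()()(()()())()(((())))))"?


Input: "((()()()(()()())()(((())))))"
Tracking depth:
  Position 0 '(': depth becomes 1
  Position 1 '(': depth becomes 2
  Position 2 '(': depth becomes 3
  Position 3 ')': depth becomes 2
  Position 4 '(': depth becomes 3
  Position 5 ')': depth becomes 2
  Position 6 '(': depth becomes 3
  Position 7 ')': depth becomes 2
  Position 8 '(': depth becomes 3
  Position 9 '(': depth becomes 4
  Position 10 ')': depth becomes 3
  Position 11 '(': depth becomes 4
  Position 12 ')': depth becomes 3
  Position 13 '(': depth becomes 4
  Position 14 ')': depth becomes 3
  Position 15 ')': depth becomes 2
  Position 16 '(': depth becomes 3
  Position 17 ')': depth becomes 2
  Position 18 '(': depth becomes 3
  Position 19 '(': depth becomes 4
  Position 20 '(': depth becomes 5
  Position 21 '(': depth becomes 6
  Position 22 ')': depth becomes 5
  Position 23 ')': depth becomes 4
  Position 24 ')': depth becomes 3
  Position 25 ')': depth becomes 2
  Position 26 ')': depth becomes 1
  Position 27 ')': depth becomes 0
Maximum depth reached: 6

6


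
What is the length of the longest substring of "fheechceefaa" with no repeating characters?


Input: "fheechceefaa"
Sliding window (track last position of each char):
  Position 0 ('f'): window [0,0] length 1 -- new best
  Position 1 ('h'): window [0,1] length 2 -- new best
  Position 2 ('e'): window [0,2] length 3 -- new best
  Position 3 ('e'): repeat (last at 2), move window start to 3
  Position 3 ('e'): window [3,3] length 1
  Position 4 ('c'): window [3,4] length 2
  Position 5 ('h'): window [3,5] length 3
  Position 6 ('c'): repeat (last at 4), move window start to 5
  Position 6 ('c'): window [5,6] length 2
  Position 7 ('e'): window [5,7] length 3
  Position 8 ('e'): repeat (last at 7), move window start to 8
  Position 8 ('e'): window [8,8] length 1
  Position 9 ('f'): window [8,9] length 2
  Position 10 ('a'): window [8,10] length 3
  Position 11 ('a'): repeat (last at 10), move window start to 11
  Position 11 ('a'): window [11,11] length 1
Longest substring with no repeats: "fhe" with length 3

3


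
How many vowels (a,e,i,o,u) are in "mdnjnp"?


Input: mdnjnp
Checking each character:
  'm' at position 0: consonant
  'd' at position 1: consonant
  'n' at position 2: consonant
  'j' at position 3: consonant
  'n' at position 4: consonant
  'p' at position 5: consonant
Total vowels: 0

0


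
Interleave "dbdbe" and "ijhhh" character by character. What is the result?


Interleaving "dbdbe" and "ijhhh":
  Position 0: 'd' from first, 'i' from second => "di"
  Position 1: 'b' from first, 'j' from second => "bj"
  Position 2: 'd' from first, 'h' from second => "dh"
  Position 3: 'b' from first, 'h' from second => "bh"
  Position 4: 'e' from first, 'h' from second => "eh"
Result: dibjdhbheh

dibjdhbheh


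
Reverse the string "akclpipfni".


Input: akclpipfni
Reading characters right to left:
  Position 9: 'i'
  Position 8: 'n'
  Position 7: 'f'
  Position 6: 'p'
  Position 5: 'i'
  Position 4: 'p'
  Position 3: 'l'
  Position 2: 'c'
  Position 1: 'k'
  Position 0: 'a'
Reversed: infpiplcka

infpiplcka


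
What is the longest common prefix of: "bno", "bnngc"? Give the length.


Words: bno, bnngc
  Position 0: all 'b' => match
  Position 1: all 'n' => match
  Position 2: ('o', 'n') => mismatch, stop
LCP = "bn" (length 2)

2


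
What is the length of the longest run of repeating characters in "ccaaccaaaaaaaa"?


Input: "ccaaccaaaaaaaa"
Scanning for longest run:
  Position 1 ('c'): continues run of 'c', length=2
  Position 2 ('a'): new char, reset run to 1
  Position 3 ('a'): continues run of 'a', length=2
  Position 4 ('c'): new char, reset run to 1
  Position 5 ('c'): continues run of 'c', length=2
  Position 6 ('a'): new char, reset run to 1
  Position 7 ('a'): continues run of 'a', length=2
  Position 8 ('a'): continues run of 'a', length=3
  Position 9 ('a'): continues run of 'a', length=4
  Position 10 ('a'): continues run of 'a', length=5
  Position 11 ('a'): continues run of 'a', length=6
  Position 12 ('a'): continues run of 'a', length=7
  Position 13 ('a'): continues run of 'a', length=8
Longest run: 'a' with length 8

8


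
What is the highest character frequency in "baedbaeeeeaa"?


Input: baedbaeeeeaa
Character counts:
  'a': 4
  'b': 2
  'd': 1
  'e': 5
Maximum frequency: 5

5


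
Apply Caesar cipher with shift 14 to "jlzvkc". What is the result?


Caesar cipher: shift "jlzvkc" by 14
  'j' (pos 9) + 14 = pos 23 = 'x'
  'l' (pos 11) + 14 = pos 25 = 'z'
  'z' (pos 25) + 14 = pos 13 = 'n'
  'v' (pos 21) + 14 = pos 9 = 'j'
  'k' (pos 10) + 14 = pos 24 = 'y'
  'c' (pos 2) + 14 = pos 16 = 'q'
Result: xznjyq

xznjyq


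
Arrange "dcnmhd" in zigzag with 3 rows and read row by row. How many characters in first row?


Zigzag "dcnmhd" into 3 rows:
Placing characters:
  'd' => row 0
  'c' => row 1
  'n' => row 2
  'm' => row 1
  'h' => row 0
  'd' => row 1
Rows:
  Row 0: "dh"
  Row 1: "cmd"
  Row 2: "n"
First row length: 2

2


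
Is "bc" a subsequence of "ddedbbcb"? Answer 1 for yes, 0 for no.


Check if "bc" is a subsequence of "ddedbbcb"
Greedy scan:
  Position 0 ('d'): no match needed
  Position 1 ('d'): no match needed
  Position 2 ('e'): no match needed
  Position 3 ('d'): no match needed
  Position 4 ('b'): matches sub[0] = 'b'
  Position 5 ('b'): no match needed
  Position 6 ('c'): matches sub[1] = 'c'
  Position 7 ('b'): no match needed
All 2 characters matched => is a subsequence

1


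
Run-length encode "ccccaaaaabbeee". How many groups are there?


Input: ccccaaaaabbeee
Scanning for consecutive runs:
  Group 1: 'c' x 4 (positions 0-3)
  Group 2: 'a' x 5 (positions 4-8)
  Group 3: 'b' x 2 (positions 9-10)
  Group 4: 'e' x 3 (positions 11-13)
Total groups: 4

4


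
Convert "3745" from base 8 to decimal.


Input: "3745" in base 8
Positional expansion:
  Digit '3' (value 3) x 8^3 = 1536
  Digit '7' (value 7) x 8^2 = 448
  Digit '4' (value 4) x 8^1 = 32
  Digit '5' (value 5) x 8^0 = 5
Sum = 2021

2021


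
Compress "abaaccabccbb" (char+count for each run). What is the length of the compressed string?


Input: abaaccabccbb
Runs:
  'a' x 1 => "a1"
  'b' x 1 => "b1"
  'a' x 2 => "a2"
  'c' x 2 => "c2"
  'a' x 1 => "a1"
  'b' x 1 => "b1"
  'c' x 2 => "c2"
  'b' x 2 => "b2"
Compressed: "a1b1a2c2a1b1c2b2"
Compressed length: 16

16
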